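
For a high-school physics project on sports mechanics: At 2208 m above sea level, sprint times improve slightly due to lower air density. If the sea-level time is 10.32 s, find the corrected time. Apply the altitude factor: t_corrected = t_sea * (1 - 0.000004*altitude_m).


Correction factor = 1 - 0.000004 * 2208 = 0.991168
t_corrected = t_sea * factor = 10.32 * 0.991168
t_corrected = 10.2289 s

10.2289 s


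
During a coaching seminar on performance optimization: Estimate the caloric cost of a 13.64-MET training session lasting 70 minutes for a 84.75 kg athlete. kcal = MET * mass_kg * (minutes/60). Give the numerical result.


kcal = MET * mass * time_hr
Convert time: 70 min = 1.1667 hr
kcal = 13.64 * 84.75 * 1.1667
kcal = 1348.655 kcal

1348.655 kcal


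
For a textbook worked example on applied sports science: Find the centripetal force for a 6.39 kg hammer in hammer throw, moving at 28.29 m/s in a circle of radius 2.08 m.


Fc = m * v^2 / r
v^2 = 28.29^2 = 800.3241
Fc = 6.39 * 800.3241 / 2.08
Fc = 5114.071 / 2.08 = 2458.688 N

2458.688 N


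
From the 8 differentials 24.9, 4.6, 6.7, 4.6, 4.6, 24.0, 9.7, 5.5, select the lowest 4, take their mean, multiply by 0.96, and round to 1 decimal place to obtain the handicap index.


All differentials: 24.9, 4.6, 6.7, 4.6, 4.6, 24.0, 9.7, 5.5
Sorted: 4.6, 4.6, 4.6, 5.5, 6.7, 9.7, 24.0, 24.9
Best 4: 4.6, 4.6, 4.6, 5.5
Average of best = 19.3 / 4 = 4.825
Raw index = 4.825 * 0.96 = 4.632
Handicap index = round(4.632, 1) = 4.6

4.6


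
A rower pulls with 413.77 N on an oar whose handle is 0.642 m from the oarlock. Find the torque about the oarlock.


tau = F * d
tau = 413.77 * 0.642
tau = 265.6403 N*m

265.6403 N*m


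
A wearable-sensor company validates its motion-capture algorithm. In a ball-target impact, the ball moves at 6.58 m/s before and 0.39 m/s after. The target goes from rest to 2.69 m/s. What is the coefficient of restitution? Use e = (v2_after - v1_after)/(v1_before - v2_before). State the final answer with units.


e = (v2_after - v1_after) / (v1_before - v2_before)
Numerator = 2.69 - 0.39 = 2.3
Denominator = 6.58 - 0 = 6.58
e = 2.3 / 6.58 = 0.3495

0.3495


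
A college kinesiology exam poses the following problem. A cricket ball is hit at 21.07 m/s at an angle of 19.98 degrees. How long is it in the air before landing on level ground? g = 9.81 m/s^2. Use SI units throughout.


T = 2*v*sin(theta)/g
sin(theta) = sin(19.98 deg) = 0.3417
T = 2*21.07*0.3417 / 9.81
T = 14.3989 / 9.81 = 1.4678 s

1.4678 s


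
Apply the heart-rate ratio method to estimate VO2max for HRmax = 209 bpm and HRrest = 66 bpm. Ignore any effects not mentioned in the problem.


VO2max = 15.3 * HRmax / HRrest
VO2max = 15.3 * 209 / 66
VO2max = 3197.7 / 66 = 48.45 mL/kg/min

48.45 mL/kg/min


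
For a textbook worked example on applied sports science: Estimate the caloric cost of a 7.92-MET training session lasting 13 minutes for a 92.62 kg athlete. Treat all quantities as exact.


kcal = MET * mass * time_hr
Convert time: 13 min = 0.2167 hr
kcal = 7.92 * 92.62 * 0.2167
kcal = 158.9359 kcal

158.9359 kcal


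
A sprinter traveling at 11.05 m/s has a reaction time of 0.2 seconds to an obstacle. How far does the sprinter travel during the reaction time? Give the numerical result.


d = v * t
d = 11.05 * 0.2
d = 2.21 m

2.21 m


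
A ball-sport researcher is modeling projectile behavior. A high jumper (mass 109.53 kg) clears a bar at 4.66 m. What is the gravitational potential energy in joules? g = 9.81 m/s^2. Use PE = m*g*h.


PE = m * g * h
PE = 109.53 * 9.81 * 4.66
PE = 1074.4893 * 4.66 = 5007.1201 J

5007.1201 J


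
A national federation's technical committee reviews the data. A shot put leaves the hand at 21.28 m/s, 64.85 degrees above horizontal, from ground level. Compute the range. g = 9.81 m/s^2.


R = v^2 * sin(2*theta) / g
Convert angle to radians: theta = 64.85 deg = 1.1318 rad
sin(2*theta) = sin(2.2637) = 0.7694
R = 21.28^2 * 0.7694 / 9.81
R = 452.8384 * 0.7694 / 9.81 = 35.5162 m

35.5162 m


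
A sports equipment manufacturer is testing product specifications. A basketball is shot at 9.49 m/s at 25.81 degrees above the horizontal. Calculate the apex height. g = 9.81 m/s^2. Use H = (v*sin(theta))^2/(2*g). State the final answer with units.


H = (v*sin(theta))^2 / (2*g)
vy = v*sin(theta) = 9.49 * sin(25.81 deg) = 4.1318 m/s
H = vy^2 / (2*g) = 17.0721 / (2*9.81)
H = 17.0721 / 19.62 = 0.8701 m

0.8701 m


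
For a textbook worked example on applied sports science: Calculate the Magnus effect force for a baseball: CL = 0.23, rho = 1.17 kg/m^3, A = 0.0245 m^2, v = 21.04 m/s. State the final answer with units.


FM = 0.5 * CL * rho * A * v^2
FM = 0.5 * 0.23 * 1.17 * 0.0245 * 21.04^2
v^2 = 442.6816
FM = 0.5 * 0.23 * 1.17 * 0.0245 * 442.6816 = 1.4593 N

1.4593 N


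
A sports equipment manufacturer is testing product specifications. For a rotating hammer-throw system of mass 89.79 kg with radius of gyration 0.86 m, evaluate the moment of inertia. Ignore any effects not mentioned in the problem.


I = m * k^2
I = 89.79 * 0.86^2
I = 89.79 * 0.7396 = 66.4087 kg*m^2

66.4087 kg*m^2


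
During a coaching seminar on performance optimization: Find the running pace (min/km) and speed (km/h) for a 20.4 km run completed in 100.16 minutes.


Pace = time / distance = 100.16 min / 20.4 km = 4.9098 min/km
Speed = distance / time_in_hours = 20.4 / 1.6693 hr
Speed = 12.2204 km/h

4.9098 min/km, 12.2204 km/h


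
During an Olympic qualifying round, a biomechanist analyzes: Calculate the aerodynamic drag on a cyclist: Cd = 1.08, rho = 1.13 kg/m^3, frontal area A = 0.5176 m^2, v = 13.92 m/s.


Fd = 0.5 * Cd * rho * A * v^2
Fd = 0.5 * 1.08 * 1.13 * 0.5176 * 13.92^2
v^2 = 193.7664
Fd = 0.5 * 1.08 * 1.13 * 0.5176 * 193.7664 = 61.1991 N

61.1991 N


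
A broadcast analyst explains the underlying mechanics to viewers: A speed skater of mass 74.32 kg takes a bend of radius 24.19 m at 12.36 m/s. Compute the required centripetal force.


Fc = m * v^2 / r
v^2 = 12.36^2 = 152.7696
Fc = 74.32 * 152.7696 / 24.19
Fc = 11353.8367 / 24.19 = 469.3608 N

469.3608 N


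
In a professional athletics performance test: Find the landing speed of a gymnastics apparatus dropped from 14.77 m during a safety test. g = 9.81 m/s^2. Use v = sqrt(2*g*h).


v = sqrt(2 * g * h)
v = sqrt(2 * 9.81 * 14.77)
v = sqrt(289.7874) = 17.0231 m/s

17.0231 m/s


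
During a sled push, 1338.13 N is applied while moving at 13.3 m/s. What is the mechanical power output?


P = F * v
P = 1338.13 * 13.3
P = 17797.129 W

17797.129 W


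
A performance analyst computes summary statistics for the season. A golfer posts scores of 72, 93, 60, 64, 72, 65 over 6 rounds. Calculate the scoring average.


Average = sum / n
Sum = 426
Average = 426 / 6 = 71

71


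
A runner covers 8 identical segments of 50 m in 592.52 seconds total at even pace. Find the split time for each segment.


Split time = total_time / n_laps = 592.52 / 8
Split time = 74.065 s per lap

74.065 s


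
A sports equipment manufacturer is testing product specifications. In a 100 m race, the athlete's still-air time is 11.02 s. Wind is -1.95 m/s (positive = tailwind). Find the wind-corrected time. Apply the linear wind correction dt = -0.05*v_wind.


dt = -0.05 * v_wind = -0.05 * -1.95 = 0.0975 s
t_corrected = t_still + dt = 11.02 + (0.0975)
t_corrected = 11.1175 s

11.1175 s


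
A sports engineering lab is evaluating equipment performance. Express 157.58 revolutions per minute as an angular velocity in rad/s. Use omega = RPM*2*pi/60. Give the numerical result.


omega = RPM * 2 * pi / 60
omega = 157.58 * 2 * 3.14159 / 60
omega = 990.1043 / 60 = 16.5017 rad/s

16.5017 rad/s


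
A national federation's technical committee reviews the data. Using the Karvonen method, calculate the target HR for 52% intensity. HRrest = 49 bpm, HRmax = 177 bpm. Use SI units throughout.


Target = HRrest + pct*(HRmax - HRrest)
Heart rate reserve = HRmax - HRrest = 177 - 49 = 128 bpm
Fraction = 52% = 0.52
Target = 49 + 0.52 * 128
Target = 49 + 66.56 = 115.56 bpm

115.56 bpm


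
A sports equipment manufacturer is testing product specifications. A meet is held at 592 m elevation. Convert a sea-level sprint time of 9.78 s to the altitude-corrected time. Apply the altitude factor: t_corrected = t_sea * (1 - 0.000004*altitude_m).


Correction factor = 1 - 0.000004 * 592 = 0.997632
t_corrected = t_sea * factor = 9.78 * 0.997632
t_corrected = 9.7568 s

9.7568 s


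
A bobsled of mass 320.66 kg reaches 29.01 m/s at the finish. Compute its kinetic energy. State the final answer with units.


KE = 0.5 * m * v^2
KE = 0.5 * 320.66 * 29.01^2
KE = 0.5 * 320.66 * 841.5801 = 134930.5374 J

134930.5374 J


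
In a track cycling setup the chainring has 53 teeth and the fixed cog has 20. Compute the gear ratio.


GR = front_teeth / rear_teeth
GR = 53 / 20
GR = 2.65

2.65


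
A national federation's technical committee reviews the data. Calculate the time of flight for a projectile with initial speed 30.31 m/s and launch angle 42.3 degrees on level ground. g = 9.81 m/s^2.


T = 2*v*sin(theta)/g
sin(theta) = sin(42.3 deg) = 0.673
T = 2*30.31*0.673 / 9.81
T = 40.798 / 9.81 = 4.1588 s

4.1588 s


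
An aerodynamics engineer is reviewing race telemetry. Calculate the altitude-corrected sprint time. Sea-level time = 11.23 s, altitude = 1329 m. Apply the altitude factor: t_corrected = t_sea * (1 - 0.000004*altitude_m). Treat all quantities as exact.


Correction factor = 1 - 0.000004 * 1329 = 0.994684
t_corrected = t_sea * factor = 11.23 * 0.994684
t_corrected = 11.1703 s

11.1703 s


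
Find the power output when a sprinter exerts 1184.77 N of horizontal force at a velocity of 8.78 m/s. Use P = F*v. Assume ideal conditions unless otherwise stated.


P = F * v
P = 1184.77 * 8.78
P = 10402.2806 W

10402.2806 W


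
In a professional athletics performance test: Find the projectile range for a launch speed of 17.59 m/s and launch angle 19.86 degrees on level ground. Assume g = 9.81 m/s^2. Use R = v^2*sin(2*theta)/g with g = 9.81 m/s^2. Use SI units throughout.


R = v^2 * sin(2*theta) / g
Convert angle to radians: theta = 19.86 deg = 0.3466 rad
sin(2*theta) = sin(0.6932) = 0.639
R = 17.59^2 * 0.639 / 9.81
R = 309.4081 * 0.639 / 9.81 = 20.1553 m

20.1553 m


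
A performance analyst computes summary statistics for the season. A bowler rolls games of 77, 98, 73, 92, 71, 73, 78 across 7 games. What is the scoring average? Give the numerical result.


Average = sum / n
Sum = 562
Average = 562 / 7 = 80.2857

80.2857


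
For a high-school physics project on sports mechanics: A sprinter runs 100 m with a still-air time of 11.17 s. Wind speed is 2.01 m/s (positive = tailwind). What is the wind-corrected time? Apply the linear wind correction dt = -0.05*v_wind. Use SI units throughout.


dt = -0.05 * v_wind = -0.05 * 2.01 = -0.1005 s
t_corrected = t_still + dt = 11.17 + (-0.1005)
t_corrected = 11.0695 s

11.0695 s


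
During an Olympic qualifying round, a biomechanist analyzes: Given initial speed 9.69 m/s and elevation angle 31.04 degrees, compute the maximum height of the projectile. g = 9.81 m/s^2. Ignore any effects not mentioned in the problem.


H = (v*sin(theta))^2 / (2*g)
vy = v*sin(theta) = 9.69 * sin(31.04 deg) = 4.9965 m/s
H = vy^2 / (2*g) = 24.9652 / (2*9.81)
H = 24.9652 / 19.62 = 1.2724 m

1.2724 m


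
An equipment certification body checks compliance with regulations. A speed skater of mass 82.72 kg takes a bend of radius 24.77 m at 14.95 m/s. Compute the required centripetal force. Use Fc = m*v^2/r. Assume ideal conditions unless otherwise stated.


Fc = m * v^2 / r
v^2 = 14.95^2 = 223.5025
Fc = 82.72 * 223.5025 / 24.77
Fc = 18488.1268 / 24.77 = 746.3919 N

746.3919 N


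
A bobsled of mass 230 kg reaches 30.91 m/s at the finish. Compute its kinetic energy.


KE = 0.5 * m * v^2
KE = 0.5 * 230 * 30.91^2
KE = 0.5 * 230 * 955.4281 = 109874.2315 J

109874.2315 J


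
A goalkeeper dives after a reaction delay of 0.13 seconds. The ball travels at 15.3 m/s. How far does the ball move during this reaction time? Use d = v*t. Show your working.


d = v * t
d = 15.3 * 0.13
d = 1.989 m

1.989 m


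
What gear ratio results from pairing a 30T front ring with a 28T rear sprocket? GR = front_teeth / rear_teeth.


GR = front_teeth / rear_teeth
GR = 30 / 28
GR = 1.0714

1.0714


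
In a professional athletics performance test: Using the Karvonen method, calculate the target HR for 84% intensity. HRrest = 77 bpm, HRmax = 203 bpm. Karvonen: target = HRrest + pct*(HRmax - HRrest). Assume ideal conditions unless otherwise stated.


Target = HRrest + pct*(HRmax - HRrest)
Heart rate reserve = HRmax - HRrest = 203 - 77 = 126 bpm
Fraction = 84% = 0.84
Target = 77 + 0.84 * 126
Target = 77 + 105.84 = 182.84 bpm

182.84 bpm


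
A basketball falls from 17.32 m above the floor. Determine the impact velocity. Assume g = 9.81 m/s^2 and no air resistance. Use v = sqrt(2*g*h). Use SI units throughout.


v = sqrt(2 * g * h)
v = sqrt(2 * 9.81 * 17.32)
v = sqrt(339.8184) = 18.4342 m/s

18.4342 m/s


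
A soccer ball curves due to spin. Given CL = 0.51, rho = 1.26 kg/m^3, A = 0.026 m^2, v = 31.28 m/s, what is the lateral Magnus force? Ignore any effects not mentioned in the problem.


FM = 0.5 * CL * rho * A * v^2
FM = 0.5 * 0.51 * 1.26 * 0.026 * 31.28^2
v^2 = 978.4384
FM = 0.5 * 0.51 * 1.26 * 0.026 * 978.4384 = 8.1737 N

8.1737 N


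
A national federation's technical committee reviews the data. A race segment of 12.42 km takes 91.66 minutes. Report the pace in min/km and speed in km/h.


Pace = time / distance = 91.66 min / 12.42 km = 7.38 min/km
Speed = distance / time_in_hours = 12.42 / 1.5277 hr
Speed = 8.13 km/h

7.38 min/km, 8.13 km/h


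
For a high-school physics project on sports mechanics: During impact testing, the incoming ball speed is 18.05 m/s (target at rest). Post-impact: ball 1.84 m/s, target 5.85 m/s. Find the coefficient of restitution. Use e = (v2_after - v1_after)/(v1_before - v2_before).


e = (v2_after - v1_after) / (v1_before - v2_before)
Numerator = 5.85 - 1.84 = 4.01
Denominator = 18.05 - 0 = 18.05
e = 4.01 / 18.05 = 0.2222

0.2222


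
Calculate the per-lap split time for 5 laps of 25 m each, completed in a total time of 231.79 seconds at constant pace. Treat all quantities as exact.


Split time = total_time / n_laps = 231.79 / 5
Split time = 46.358 s per lap

46.358 s


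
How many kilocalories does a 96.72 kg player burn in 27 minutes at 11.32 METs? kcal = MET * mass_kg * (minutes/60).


kcal = MET * mass * time_hr
Convert time: 27 min = 0.45 hr
kcal = 11.32 * 96.72 * 0.45
kcal = 492.6917 kcal

492.6917 kcal


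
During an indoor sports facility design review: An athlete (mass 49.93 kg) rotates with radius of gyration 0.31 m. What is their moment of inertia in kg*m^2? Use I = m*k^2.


I = m * k^2
I = 49.93 * 0.31^2
I = 49.93 * 0.0961 = 4.7983 kg*m^2

4.7983 kg*m^2


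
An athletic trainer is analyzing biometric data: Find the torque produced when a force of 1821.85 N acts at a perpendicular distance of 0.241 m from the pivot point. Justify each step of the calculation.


tau = F * d
tau = 1821.85 * 0.241
tau = 439.0658 N*m

439.0658 N*m


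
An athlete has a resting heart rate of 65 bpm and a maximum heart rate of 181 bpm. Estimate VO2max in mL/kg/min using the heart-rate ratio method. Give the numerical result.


VO2max = 15.3 * HRmax / HRrest
VO2max = 15.3 * 181 / 65
VO2max = 2769.3 / 65 = 42.6046 mL/kg/min

42.6046 mL/kg/min


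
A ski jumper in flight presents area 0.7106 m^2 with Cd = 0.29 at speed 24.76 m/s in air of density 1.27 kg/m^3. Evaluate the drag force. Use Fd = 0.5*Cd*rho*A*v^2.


Fd = 0.5 * Cd * rho * A * v^2
Fd = 0.5 * 0.29 * 1.27 * 0.7106 * 24.76^2
v^2 = 613.0576
Fd = 0.5 * 0.29 * 1.27 * 0.7106 * 613.0576 = 80.2229 N

80.2229 N


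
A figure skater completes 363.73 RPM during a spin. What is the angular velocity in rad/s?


omega = RPM * 2 * pi / 60
omega = 363.73 * 2 * 3.14159 / 60
omega = 2285.383 / 60 = 38.0897 rad/s

38.0897 rad/s


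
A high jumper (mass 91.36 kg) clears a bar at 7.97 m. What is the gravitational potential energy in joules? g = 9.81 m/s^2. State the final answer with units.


PE = m * g * h
PE = 91.36 * 9.81 * 7.97
PE = 896.2416 * 7.97 = 7143.0456 J

7143.0456 J


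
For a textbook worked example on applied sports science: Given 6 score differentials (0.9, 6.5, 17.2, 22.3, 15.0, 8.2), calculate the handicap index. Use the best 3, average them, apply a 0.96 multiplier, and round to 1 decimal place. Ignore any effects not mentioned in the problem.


All differentials: 0.9, 6.5, 17.2, 22.3, 15.0, 8.2
Sorted: 0.9, 6.5, 8.2, 15.0, 17.2, 22.3
Best 3: 0.9, 6.5, 8.2
Average of best = 15.6 / 3 = 5.2
Raw index = 5.2 * 0.96 = 4.992
Handicap index = round(4.992, 1) = 5.0

5.0


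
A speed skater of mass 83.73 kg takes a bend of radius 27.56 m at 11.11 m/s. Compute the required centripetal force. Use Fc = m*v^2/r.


Fc = m * v^2 / r
v^2 = 11.11^2 = 123.4321
Fc = 83.73 * 123.4321 / 27.56
Fc = 10334.9697 / 27.56 = 374.9989 N

374.9989 N


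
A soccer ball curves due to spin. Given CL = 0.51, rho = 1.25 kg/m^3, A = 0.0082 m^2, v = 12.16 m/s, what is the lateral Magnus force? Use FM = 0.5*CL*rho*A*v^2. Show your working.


FM = 0.5 * CL * rho * A * v^2
FM = 0.5 * 0.51 * 1.25 * 0.0082 * 12.16^2
v^2 = 147.8656
FM = 0.5 * 0.51 * 1.25 * 0.0082 * 147.8656 = 0.3865 N

0.3865 N


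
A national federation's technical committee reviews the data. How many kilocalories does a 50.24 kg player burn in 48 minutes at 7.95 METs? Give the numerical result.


kcal = MET * mass * time_hr
Convert time: 48 min = 0.8 hr
kcal = 7.95 * 50.24 * 0.8
kcal = 319.5264 kcal

319.5264 kcal


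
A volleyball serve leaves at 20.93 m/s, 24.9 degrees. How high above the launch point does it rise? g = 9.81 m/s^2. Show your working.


H = (v*sin(theta))^2 / (2*g)
vy = v*sin(theta) = 20.93 * sin(24.9 deg) = 8.8123 m/s
H = vy^2 / (2*g) = 77.6563 / (2*9.81)
H = 77.6563 / 19.62 = 3.958 m

3.958 m


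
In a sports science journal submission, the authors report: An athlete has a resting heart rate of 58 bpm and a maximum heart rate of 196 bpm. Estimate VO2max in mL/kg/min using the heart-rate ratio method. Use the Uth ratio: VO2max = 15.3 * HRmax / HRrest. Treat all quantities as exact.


VO2max = 15.3 * HRmax / HRrest
VO2max = 15.3 * 196 / 58
VO2max = 2998.8 / 58 = 51.7034 mL/kg/min

51.7034 mL/kg/min


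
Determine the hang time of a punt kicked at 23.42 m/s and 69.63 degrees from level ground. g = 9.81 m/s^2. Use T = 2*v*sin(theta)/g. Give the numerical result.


T = 2*v*sin(theta)/g
sin(theta) = sin(69.63 deg) = 0.9375
T = 2*23.42*0.9375 / 9.81
T = 43.9108 / 9.81 = 4.4761 s

4.4761 s


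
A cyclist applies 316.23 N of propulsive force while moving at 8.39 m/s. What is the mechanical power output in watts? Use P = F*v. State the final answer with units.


P = F * v
P = 316.23 * 8.39
P = 2653.1697 W

2653.1697 W


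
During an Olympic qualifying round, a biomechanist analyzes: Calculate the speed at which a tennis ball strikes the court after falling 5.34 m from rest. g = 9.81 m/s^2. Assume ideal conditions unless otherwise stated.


v = sqrt(2 * g * h)
v = sqrt(2 * 9.81 * 5.34)
v = sqrt(104.7708) = 10.2358 m/s

10.2358 m/s


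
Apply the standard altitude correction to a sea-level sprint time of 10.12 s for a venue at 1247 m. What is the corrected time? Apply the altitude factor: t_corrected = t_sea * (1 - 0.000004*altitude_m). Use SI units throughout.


Correction factor = 1 - 0.000004 * 1247 = 0.995012
t_corrected = t_sea * factor = 10.12 * 0.995012
t_corrected = 10.0695 s

10.0695 s


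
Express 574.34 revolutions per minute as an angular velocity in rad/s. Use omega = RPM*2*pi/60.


omega = RPM * 2 * pi / 60
omega = 574.34 * 2 * 3.14159 / 60
omega = 3608.6846 / 60 = 60.1447 rad/s

60.1447 rad/s


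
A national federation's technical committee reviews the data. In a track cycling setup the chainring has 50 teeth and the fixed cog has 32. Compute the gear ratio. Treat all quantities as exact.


GR = front_teeth / rear_teeth
GR = 50 / 32
GR = 1.5625

1.5625


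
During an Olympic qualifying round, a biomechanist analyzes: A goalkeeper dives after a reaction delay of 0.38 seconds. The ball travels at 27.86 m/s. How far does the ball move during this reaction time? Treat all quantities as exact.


d = v * t
d = 27.86 * 0.38
d = 10.5868 m

10.5868 m


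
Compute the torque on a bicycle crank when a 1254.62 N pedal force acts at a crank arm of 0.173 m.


tau = F * d
tau = 1254.62 * 0.173
tau = 217.0493 N*m

217.0493 N*m


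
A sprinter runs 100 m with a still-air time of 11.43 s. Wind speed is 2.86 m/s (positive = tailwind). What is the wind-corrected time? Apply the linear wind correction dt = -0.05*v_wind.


dt = -0.05 * v_wind = -0.05 * 2.86 = -0.143 s
t_corrected = t_still + dt = 11.43 + (-0.143)
t_corrected = 11.287 s

11.287 s


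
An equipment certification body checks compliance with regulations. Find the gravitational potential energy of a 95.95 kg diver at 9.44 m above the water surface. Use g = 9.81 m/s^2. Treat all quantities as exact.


PE = m * g * h
PE = 95.95 * 9.81 * 9.44
PE = 941.2695 * 9.44 = 8885.5841 J

8885.5841 J


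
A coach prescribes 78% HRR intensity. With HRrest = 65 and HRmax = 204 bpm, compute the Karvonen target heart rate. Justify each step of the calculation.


Target = HRrest + pct*(HRmax - HRrest)
Heart rate reserve = HRmax - HRrest = 204 - 65 = 139 bpm
Fraction = 78% = 0.78
Target = 65 + 0.78 * 139
Target = 65 + 108.42 = 173.42 bpm

173.42 bpm


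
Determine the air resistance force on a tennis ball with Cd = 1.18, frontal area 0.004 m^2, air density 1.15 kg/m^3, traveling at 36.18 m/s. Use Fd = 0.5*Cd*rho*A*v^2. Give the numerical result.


Fd = 0.5 * Cd * rho * A * v^2
Fd = 0.5 * 1.18 * 1.15 * 0.004 * 36.18^2
v^2 = 1308.9924
Fd = 0.5 * 1.18 * 1.15 * 0.004 * 1308.9924 = 3.5526 N

3.5526 N


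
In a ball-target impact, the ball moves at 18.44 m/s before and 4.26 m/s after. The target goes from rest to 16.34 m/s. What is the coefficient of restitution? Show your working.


e = (v2_after - v1_after) / (v1_before - v2_before)
Numerator = 16.34 - 4.26 = 12.08
Denominator = 18.44 - 0 = 18.44
e = 12.08 / 18.44 = 0.6551

0.6551


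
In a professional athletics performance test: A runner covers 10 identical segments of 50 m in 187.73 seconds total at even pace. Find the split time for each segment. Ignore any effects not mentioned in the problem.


Split time = total_time / n_laps = 187.73 / 10
Split time = 18.773 s per lap

18.773 s


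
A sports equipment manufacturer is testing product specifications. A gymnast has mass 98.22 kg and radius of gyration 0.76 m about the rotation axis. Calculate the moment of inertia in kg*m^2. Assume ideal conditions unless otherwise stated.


I = m * k^2
I = 98.22 * 0.76^2
I = 98.22 * 0.5776 = 56.7319 kg*m^2

56.7319 kg*m^2


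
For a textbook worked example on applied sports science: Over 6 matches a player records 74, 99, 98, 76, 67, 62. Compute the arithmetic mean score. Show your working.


Average = sum / n
Sum = 476
Average = 476 / 6 = 79.3333

79.3333


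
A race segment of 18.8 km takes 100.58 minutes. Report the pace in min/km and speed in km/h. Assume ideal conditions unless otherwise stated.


Pace = time / distance = 100.58 min / 18.8 km = 5.35 min/km
Speed = distance / time_in_hours = 18.8 / 1.6763 hr
Speed = 11.215 km/h

5.35 min/km, 11.215 km/h


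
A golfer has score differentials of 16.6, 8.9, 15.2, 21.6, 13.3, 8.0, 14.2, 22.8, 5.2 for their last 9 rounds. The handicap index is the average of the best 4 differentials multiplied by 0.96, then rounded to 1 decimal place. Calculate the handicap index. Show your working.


All differentials: 16.6, 8.9, 15.2, 21.6, 13.3, 8.0, 14.2, 22.8, 5.2
Sorted: 5.2, 8.0, 8.9, 13.3, 14.2, 15.2, 16.6, 21.6, 22.8
Best 4: 5.2, 8.0, 8.9, 13.3
Average of best = 35.4 / 4 = 8.85
Raw index = 8.85 * 0.96 = 8.496
Handicap index = round(8.496, 1) = 8.5

8.5


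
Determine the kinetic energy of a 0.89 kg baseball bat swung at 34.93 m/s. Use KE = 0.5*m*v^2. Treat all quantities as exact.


KE = 0.5 * m * v^2
KE = 0.5 * 0.89 * 34.93^2
KE = 0.5 * 0.89 * 1220.1049 = 542.9467 J

542.9467 J


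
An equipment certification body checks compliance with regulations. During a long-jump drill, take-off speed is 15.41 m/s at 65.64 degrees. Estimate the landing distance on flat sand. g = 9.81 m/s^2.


R = v^2 * sin(2*theta) / g
Convert angle to radians: theta = 65.64 deg = 1.1456 rad
sin(2*theta) = sin(2.2913) = 0.7515
R = 15.41^2 * 0.7515 / 9.81
R = 237.4681 * 0.7515 / 9.81 = 18.1912 m

18.1912 m


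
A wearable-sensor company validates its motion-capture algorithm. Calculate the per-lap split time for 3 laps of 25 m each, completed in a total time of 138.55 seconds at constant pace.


Split time = total_time / n_laps = 138.55 / 3
Split time = 46.1833 s per lap

46.1833 s


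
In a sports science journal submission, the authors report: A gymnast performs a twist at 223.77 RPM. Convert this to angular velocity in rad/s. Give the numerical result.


omega = RPM * 2 * pi / 60
omega = 223.77 * 2 * 3.14159 / 60
omega = 1405.9884 / 60 = 23.4331 rad/s

23.4331 rad/s


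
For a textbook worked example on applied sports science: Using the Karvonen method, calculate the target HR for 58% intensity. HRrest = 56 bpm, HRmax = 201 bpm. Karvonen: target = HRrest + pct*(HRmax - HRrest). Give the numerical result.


Target = HRrest + pct*(HRmax - HRrest)
Heart rate reserve = HRmax - HRrest = 201 - 56 = 145 bpm
Fraction = 58% = 0.58
Target = 56 + 0.58 * 145
Target = 56 + 84.1 = 140.1 bpm

140.1 bpm


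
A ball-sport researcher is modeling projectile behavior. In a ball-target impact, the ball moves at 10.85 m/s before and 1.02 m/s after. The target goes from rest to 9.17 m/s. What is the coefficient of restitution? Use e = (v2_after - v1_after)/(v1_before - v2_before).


e = (v2_after - v1_after) / (v1_before - v2_before)
Numerator = 9.17 - 1.02 = 8.15
Denominator = 10.85 - 0 = 10.85
e = 8.15 / 10.85 = 0.7512

0.7512


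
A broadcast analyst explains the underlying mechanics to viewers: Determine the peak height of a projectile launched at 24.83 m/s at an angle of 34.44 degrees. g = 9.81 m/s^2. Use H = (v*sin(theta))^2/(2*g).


H = (v*sin(theta))^2 / (2*g)
vy = v*sin(theta) = 24.83 * sin(34.44 deg) = 14.0424 m/s
H = vy^2 / (2*g) = 197.1898 / (2*9.81)
H = 197.1898 / 19.62 = 10.0505 m

10.0505 m


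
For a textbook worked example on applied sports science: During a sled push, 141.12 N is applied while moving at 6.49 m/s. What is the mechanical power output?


P = F * v
P = 141.12 * 6.49
P = 915.8688 W

915.8688 W


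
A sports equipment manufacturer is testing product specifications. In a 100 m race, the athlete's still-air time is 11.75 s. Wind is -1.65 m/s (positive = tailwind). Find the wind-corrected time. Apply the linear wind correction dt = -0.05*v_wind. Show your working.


dt = -0.05 * v_wind = -0.05 * -1.65 = 0.0825 s
t_corrected = t_still + dt = 11.75 + (0.0825)
t_corrected = 11.8325 s

11.8325 s


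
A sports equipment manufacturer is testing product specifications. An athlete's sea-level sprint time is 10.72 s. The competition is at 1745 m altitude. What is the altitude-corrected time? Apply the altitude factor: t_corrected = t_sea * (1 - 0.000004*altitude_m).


Correction factor = 1 - 0.000004 * 1745 = 0.99302
t_corrected = t_sea * factor = 10.72 * 0.99302
t_corrected = 10.6452 s

10.6452 s


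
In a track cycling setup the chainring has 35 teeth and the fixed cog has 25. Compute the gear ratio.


GR = front_teeth / rear_teeth
GR = 35 / 25
GR = 1.4

1.4


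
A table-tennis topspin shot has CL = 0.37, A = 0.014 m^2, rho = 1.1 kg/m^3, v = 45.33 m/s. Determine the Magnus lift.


FM = 0.5 * CL * rho * A * v^2
FM = 0.5 * 0.37 * 1.1 * 0.014 * 45.33^2
v^2 = 2054.8089
FM = 0.5 * 0.37 * 1.1 * 0.014 * 2054.8089 = 5.8542 N

5.8542 N


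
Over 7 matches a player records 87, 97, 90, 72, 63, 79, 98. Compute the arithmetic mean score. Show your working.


Average = sum / n
Sum = 586
Average = 586 / 7 = 83.7143

83.7143


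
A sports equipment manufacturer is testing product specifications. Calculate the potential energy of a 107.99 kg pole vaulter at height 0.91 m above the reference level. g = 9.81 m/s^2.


PE = m * g * h
PE = 107.99 * 9.81 * 0.91
PE = 1059.3819 * 0.91 = 964.0375 J

964.0375 J


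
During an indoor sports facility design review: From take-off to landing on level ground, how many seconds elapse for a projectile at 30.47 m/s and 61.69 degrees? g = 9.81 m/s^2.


T = 2*v*sin(theta)/g
sin(theta) = sin(61.69 deg) = 0.8804
T = 2*30.47*0.8804 / 9.81
T = 53.6512 / 9.81 = 5.469 s

5.469 s


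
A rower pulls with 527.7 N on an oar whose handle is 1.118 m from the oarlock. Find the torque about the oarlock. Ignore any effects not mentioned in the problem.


tau = F * d
tau = 527.7 * 1.118
tau = 589.9686 N*m

589.9686 N*m


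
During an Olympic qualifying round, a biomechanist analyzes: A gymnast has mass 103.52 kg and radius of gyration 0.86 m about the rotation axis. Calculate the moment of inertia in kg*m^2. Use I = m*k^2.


I = m * k^2
I = 103.52 * 0.86^2
I = 103.52 * 0.7396 = 76.5634 kg*m^2

76.5634 kg*m^2


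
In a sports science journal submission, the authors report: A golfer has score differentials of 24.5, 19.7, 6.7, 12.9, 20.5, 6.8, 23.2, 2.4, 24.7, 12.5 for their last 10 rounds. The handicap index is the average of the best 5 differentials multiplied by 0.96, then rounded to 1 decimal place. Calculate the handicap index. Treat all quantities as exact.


All differentials: 24.5, 19.7, 6.7, 12.9, 20.5, 6.8, 23.2, 2.4, 24.7, 12.5
Sorted: 2.4, 6.7, 6.8, 12.5, 12.9, 19.7, 20.5, 23.2, 24.5, 24.7
Best 5: 2.4, 6.7, 6.8, 12.5, 12.9
Average of best = 41.3 / 5 = 8.26
Raw index = 8.26 * 0.96 = 7.9296
Handicap index = round(7.9296, 1) = 7.9

7.9


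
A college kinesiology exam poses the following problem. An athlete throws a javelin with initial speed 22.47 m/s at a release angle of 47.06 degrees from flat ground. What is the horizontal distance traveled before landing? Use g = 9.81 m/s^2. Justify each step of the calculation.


R = v^2 * sin(2*theta) / g
Convert angle to radians: theta = 47.06 deg = 0.8214 rad
sin(2*theta) = sin(1.6427) = 0.9974
R = 22.47^2 * 0.9974 / 9.81
R = 504.9009 * 0.9974 / 9.81 = 51.335 m

51.335 m


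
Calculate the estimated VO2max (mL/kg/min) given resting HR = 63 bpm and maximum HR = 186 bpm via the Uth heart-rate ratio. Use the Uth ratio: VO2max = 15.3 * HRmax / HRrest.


VO2max = 15.3 * HRmax / HRrest
VO2max = 15.3 * 186 / 63
VO2max = 2845.8 / 63 = 45.1714 mL/kg/min

45.1714 mL/kg/min


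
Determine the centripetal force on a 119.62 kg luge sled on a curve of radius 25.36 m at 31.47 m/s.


Fc = m * v^2 / r
v^2 = 31.47^2 = 990.3609
Fc = 119.62 * 990.3609 / 25.36
Fc = 118466.9709 / 25.36 = 4671.4105 N

4671.4105 N


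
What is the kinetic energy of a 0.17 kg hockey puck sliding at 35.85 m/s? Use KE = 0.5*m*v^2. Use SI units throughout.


KE = 0.5 * m * v^2
KE = 0.5 * 0.17 * 35.85^2
KE = 0.5 * 0.17 * 1285.2225 = 109.2439 J

109.2439 J


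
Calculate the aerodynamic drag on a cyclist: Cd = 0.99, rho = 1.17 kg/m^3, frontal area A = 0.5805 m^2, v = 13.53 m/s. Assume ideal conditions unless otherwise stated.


Fd = 0.5 * Cd * rho * A * v^2
Fd = 0.5 * 0.99 * 1.17 * 0.5805 * 13.53^2
v^2 = 183.0609
Fd = 0.5 * 0.99 * 1.17 * 0.5805 * 183.0609 = 61.5444 N

61.5444 N


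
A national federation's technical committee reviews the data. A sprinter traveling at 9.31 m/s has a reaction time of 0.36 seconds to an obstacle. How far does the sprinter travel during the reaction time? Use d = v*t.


d = v * t
d = 9.31 * 0.36
d = 3.3516 m

3.3516 m


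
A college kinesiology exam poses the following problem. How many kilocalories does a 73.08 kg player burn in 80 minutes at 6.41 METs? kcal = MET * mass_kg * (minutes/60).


kcal = MET * mass * time_hr
Convert time: 80 min = 1.3333 hr
kcal = 6.41 * 73.08 * 1.3333
kcal = 624.5904 kcal

624.5904 kcal


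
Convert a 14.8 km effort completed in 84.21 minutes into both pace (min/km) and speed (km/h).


Pace = time / distance = 84.21 min / 14.8 km = 5.6899 min/km
Speed = distance / time_in_hours = 14.8 / 1.4035 hr
Speed = 10.5451 km/h

5.6899 min/km, 10.5451 km/h


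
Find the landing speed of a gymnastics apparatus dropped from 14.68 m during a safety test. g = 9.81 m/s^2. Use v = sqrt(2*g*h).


v = sqrt(2 * g * h)
v = sqrt(2 * 9.81 * 14.68)
v = sqrt(288.0216) = 16.9712 m/s

16.9712 m/s


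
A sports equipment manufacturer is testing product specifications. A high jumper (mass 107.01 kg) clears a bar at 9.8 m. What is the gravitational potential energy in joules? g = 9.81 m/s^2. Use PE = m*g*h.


PE = m * g * h
PE = 107.01 * 9.81 * 9.8
PE = 1049.7681 * 9.8 = 10287.7274 J

10287.7274 J


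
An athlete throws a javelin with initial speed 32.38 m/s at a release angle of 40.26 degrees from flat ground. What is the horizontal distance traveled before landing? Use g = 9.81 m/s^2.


R = v^2 * sin(2*theta) / g
Convert angle to radians: theta = 40.26 deg = 0.7027 rad
sin(2*theta) = sin(1.4053) = 0.9863
R = 32.38^2 * 0.9863 / 9.81
R = 1048.4644 * 0.9863 / 9.81 = 105.4175 m

105.4175 m


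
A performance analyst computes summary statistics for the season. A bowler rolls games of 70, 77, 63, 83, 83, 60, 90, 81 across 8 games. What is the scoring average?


Average = sum / n
Sum = 607
Average = 607 / 8 = 75.875

75.875


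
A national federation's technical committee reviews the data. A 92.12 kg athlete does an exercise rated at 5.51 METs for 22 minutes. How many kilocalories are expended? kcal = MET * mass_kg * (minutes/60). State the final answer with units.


kcal = MET * mass * time_hr
Convert time: 22 min = 0.3667 hr
kcal = 5.51 * 92.12 * 0.3667
kcal = 186.1131 kcal

186.1131 kcal


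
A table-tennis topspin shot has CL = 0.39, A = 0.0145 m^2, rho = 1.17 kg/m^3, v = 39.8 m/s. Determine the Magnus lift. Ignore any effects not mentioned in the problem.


FM = 0.5 * CL * rho * A * v^2
FM = 0.5 * 0.39 * 1.17 * 0.0145 * 39.8^2
v^2 = 1584.04
FM = 0.5 * 0.39 * 1.17 * 0.0145 * 1584.04 = 5.2403 N

5.2403 N


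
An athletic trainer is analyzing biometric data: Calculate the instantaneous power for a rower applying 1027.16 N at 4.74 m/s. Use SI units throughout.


P = F * v
P = 1027.16 * 4.74
P = 4868.7384 W

4868.7384 W


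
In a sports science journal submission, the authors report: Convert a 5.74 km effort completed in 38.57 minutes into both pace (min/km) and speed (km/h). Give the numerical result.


Pace = time / distance = 38.57 min / 5.74 km = 6.7195 min/km
Speed = distance / time_in_hours = 5.74 / 0.6428 hr
Speed = 8.9292 km/h

6.7195 min/km, 8.9292 km/h


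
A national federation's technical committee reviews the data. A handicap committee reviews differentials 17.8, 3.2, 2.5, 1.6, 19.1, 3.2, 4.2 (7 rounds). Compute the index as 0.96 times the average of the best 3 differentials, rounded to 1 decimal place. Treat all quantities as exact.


All differentials: 17.8, 3.2, 2.5, 1.6, 19.1, 3.2, 4.2
Sorted: 1.6, 2.5, 3.2, 3.2, 4.2, 17.8, 19.1
Best 3: 1.6, 2.5, 3.2
Average of best = 7.3 / 3 = 2.4333
Raw index = 2.4333 * 0.96 = 2.336
Handicap index = round(2.336, 1) = 2.3

2.3


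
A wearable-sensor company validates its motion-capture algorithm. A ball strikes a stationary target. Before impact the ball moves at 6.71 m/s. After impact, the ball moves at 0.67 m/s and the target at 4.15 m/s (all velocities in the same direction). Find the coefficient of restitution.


e = (v2_after - v1_after) / (v1_before - v2_before)
Numerator = 4.15 - 0.67 = 3.48
Denominator = 6.71 - 0 = 6.71
e = 3.48 / 6.71 = 0.5186

0.5186


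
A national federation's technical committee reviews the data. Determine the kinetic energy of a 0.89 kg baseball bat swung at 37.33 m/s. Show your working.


KE = 0.5 * m * v^2
KE = 0.5 * 0.89 * 37.33^2
KE = 0.5 * 0.89 * 1393.5289 = 620.1204 J

620.1204 J


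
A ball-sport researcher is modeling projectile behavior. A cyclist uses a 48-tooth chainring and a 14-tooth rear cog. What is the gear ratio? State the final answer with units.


GR = front_teeth / rear_teeth
GR = 48 / 14
GR = 3.4286

3.4286


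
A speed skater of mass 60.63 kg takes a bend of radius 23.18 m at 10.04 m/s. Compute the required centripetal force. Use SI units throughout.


Fc = m * v^2 / r
v^2 = 10.04^2 = 100.8016
Fc = 60.63 * 100.8016 / 23.18
Fc = 6111.601 / 23.18 = 263.6584 N

263.6584 N


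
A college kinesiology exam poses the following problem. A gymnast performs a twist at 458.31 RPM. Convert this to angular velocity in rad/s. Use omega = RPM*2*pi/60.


omega = RPM * 2 * pi / 60
omega = 458.31 * 2 * 3.14159 / 60
omega = 2879.6467 / 60 = 47.9941 rad/s

47.9941 rad/s


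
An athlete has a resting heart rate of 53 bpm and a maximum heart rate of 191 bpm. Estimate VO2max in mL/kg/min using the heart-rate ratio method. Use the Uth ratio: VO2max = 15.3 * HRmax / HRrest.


VO2max = 15.3 * HRmax / HRrest
VO2max = 15.3 * 191 / 53
VO2max = 2922.3 / 53 = 55.1377 mL/kg/min

55.1377 mL/kg/min


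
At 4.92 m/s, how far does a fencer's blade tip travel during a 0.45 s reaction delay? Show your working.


d = v * t
d = 4.92 * 0.45
d = 2.214 m

2.214 m


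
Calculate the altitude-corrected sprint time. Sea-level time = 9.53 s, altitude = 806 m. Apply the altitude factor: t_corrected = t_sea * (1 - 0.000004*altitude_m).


Correction factor = 1 - 0.000004 * 806 = 0.996776
t_corrected = t_sea * factor = 9.53 * 0.996776
t_corrected = 9.4993 s

9.4993 s


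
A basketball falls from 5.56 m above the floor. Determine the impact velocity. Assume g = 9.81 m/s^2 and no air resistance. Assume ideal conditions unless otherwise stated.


v = sqrt(2 * g * h)
v = sqrt(2 * 9.81 * 5.56)
v = sqrt(109.0872) = 10.4445 m/s

10.4445 m/s


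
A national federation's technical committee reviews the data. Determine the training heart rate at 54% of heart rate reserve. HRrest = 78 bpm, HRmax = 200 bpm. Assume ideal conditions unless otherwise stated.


Target = HRrest + pct*(HRmax - HRrest)
Heart rate reserve = HRmax - HRrest = 200 - 78 = 122 bpm
Fraction = 54% = 0.54
Target = 78 + 0.54 * 122
Target = 78 + 65.88 = 143.88 bpm

143.88 bpm


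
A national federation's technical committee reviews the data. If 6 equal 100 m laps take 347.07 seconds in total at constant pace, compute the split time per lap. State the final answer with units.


Split time = total_time / n_laps = 347.07 / 6
Split time = 57.845 s per lap

57.845 s


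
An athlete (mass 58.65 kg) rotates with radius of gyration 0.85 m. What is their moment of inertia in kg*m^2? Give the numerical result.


I = m * k^2
I = 58.65 * 0.85^2
I = 58.65 * 0.7225 = 42.3746 kg*m^2

42.3746 kg*m^2


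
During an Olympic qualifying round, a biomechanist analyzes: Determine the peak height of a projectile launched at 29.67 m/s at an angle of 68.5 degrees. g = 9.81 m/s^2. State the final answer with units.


H = (v*sin(theta))^2 / (2*g)
vy = v*sin(theta) = 29.67 * sin(68.5 deg) = 27.6055 m/s
H = vy^2 / (2*g) = 762.063 / (2*9.81)
H = 762.063 / 19.62 = 38.8411 m

38.8411 m


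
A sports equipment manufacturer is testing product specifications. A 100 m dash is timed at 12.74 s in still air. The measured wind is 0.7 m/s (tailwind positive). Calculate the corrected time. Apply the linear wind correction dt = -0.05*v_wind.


dt = -0.05 * v_wind = -0.05 * 0.7 = -0.035 s
t_corrected = t_still + dt = 12.74 + (-0.035)
t_corrected = 12.705 s

12.705 s
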